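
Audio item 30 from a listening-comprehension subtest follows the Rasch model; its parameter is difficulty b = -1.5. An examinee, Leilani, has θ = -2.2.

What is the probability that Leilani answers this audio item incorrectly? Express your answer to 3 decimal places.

P(θ) = 1 / (1 + exp(−(θ − b)))
Exponent: (-2.2 − (-1.5)) = -0.7000
1/(1 + e^{0.7000}) = 0.3318
P = 0.3318
P(incorrect) = 1 − 0.3318 = 0.6682

0.668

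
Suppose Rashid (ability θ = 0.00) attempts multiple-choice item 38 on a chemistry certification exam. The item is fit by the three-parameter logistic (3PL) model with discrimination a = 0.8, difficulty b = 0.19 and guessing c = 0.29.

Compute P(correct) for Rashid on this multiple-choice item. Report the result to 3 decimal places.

0.618

P(θ) = c + (1 − c) · 1 / (1 + exp(−a(θ − b)))
Exponent: 0.8 × (0.00 − 0.19) = -0.1520
1/(1 + e^{0.1520}) = 0.4621
P = 0.29 + 0.71 × 0.4621 = 0.6181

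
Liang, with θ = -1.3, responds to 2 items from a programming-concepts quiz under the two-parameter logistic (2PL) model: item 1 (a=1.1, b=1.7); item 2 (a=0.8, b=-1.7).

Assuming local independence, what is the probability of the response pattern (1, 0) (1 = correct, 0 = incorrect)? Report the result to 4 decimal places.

0.0150

P(θ) = 1 / (1 + exp(−a(θ − b)))
P_1 = 1/(1+e^{3.3000}) = 0.0356
P_2 = 1/(1+e^{-0.3200}) = 0.5793
L = P_1 × (1−P_2) = 0.0356 × 0.4207 = 0.01496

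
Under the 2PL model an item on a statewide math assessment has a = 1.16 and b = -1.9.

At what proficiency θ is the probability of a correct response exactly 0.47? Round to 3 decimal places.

P(θ) = 1 / (1 + exp(−a(θ − b)))
logit = ln(0.4700/0.5300) = -0.1201
θ = b + logit/(a) = -1.9 + (-0.1201)/1.1600 = -2.0036

-2.004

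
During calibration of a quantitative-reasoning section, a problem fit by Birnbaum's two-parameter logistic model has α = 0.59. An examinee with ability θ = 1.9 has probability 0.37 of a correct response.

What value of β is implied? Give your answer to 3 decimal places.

2.802

P(θ) = 1 / (1 + exp(−α(θ − β)))
logit(0.37) = ln(0.37/0.63) = -0.5322
β = θ − logit/(α) = 1.9 − (-0.5322)/0.5900 = 2.8021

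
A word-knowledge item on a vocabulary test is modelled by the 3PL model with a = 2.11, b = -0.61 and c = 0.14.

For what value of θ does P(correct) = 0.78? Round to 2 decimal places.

-0.10

P(θ) = c + (1 − c) · 1 / (1 + exp(−a(θ − b)))
Remove guessing floor: (0.78 − 0.14)/(1 − 0.14) = 0.7442
logit = ln(0.7442/0.2558) = 1.0678
θ = b + logit/(a) = -0.61 + 1.0678/2.1100 = -0.1039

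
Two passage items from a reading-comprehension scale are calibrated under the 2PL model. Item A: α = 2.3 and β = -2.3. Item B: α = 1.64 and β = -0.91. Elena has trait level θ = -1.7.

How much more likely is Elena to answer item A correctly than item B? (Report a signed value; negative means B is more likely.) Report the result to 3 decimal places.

P(θ) = 1 / (1 + exp(−α(θ − β)))
P_A = 0.7990
P_B = 0.2149
P_A − P_B = 0.5841

0.584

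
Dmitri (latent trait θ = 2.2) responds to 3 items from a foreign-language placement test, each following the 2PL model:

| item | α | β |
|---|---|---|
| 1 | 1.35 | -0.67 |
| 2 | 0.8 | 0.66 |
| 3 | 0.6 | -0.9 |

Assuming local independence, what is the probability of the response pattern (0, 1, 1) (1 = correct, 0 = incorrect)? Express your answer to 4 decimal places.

0.0136

P(θ) = 1 / (1 + exp(−α(θ − β)))
P_1 = 1/(1+e^{-3.8745}) = 0.9797
P_2 = 1/(1+e^{-1.2320}) = 0.7742
P_3 = 1/(1+e^{-1.8600}) = 0.8653
L = (1−P_1) × P_2 × P_3 = 0.0203 × 0.7742 × 0.8653 = 0.01363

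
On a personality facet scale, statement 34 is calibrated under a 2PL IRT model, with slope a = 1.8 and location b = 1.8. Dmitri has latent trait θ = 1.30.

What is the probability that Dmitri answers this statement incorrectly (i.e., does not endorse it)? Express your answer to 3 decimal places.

0.711

P(θ) = 1 / (1 + exp(−a(θ − b)))
Exponent: 1.8 × (1.30 − 1.8) = -0.9000
1/(1 + e^{0.9000}) = 0.2891
P(incorrect) = 1 − 0.2891 = 0.7109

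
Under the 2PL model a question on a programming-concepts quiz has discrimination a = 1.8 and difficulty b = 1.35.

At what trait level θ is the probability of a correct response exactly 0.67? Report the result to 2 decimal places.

1.74

P(θ) = 1 / (1 + exp(−a(θ − b)))
logit = ln(0.6700/0.3300) = 0.7082
θ = b + logit/(a) = 1.35 + 0.7082/1.8000 = 1.7434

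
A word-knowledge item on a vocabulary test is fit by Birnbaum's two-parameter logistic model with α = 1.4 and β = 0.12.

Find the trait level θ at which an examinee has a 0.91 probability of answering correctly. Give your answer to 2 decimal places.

1.77

P(θ) = 1 / (1 + exp(−α(θ − β)))
logit = ln(0.9100/0.0900) = 2.3136
θ = β + logit/(α) = 0.12 + 2.3136/1.4000 = 1.7726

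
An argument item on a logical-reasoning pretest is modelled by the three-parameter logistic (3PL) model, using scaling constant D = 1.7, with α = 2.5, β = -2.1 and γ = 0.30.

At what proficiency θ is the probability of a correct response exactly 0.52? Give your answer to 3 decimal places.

P(θ) = γ + (1 − γ) · 1 / (1 + exp(−D·α(θ − β)))
Remove guessing floor: (0.52 − 0.30)/(1 − 0.30) = 0.3143
logit = ln(0.3143/0.6857) = -0.7802
θ = β + logit/(1.7·α) = -2.1 + (-0.7802)/4.2500 = -2.2836

-2.284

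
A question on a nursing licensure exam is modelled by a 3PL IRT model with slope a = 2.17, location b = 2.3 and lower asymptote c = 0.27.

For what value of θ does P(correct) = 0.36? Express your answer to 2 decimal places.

P(θ) = c + (1 − c) · 1 / (1 + exp(−a(θ − b)))
Remove guessing floor: (0.36 − 0.27)/(1 − 0.27) = 0.1233
logit = ln(0.1233/0.8767) = -1.9617
θ = b + logit/(a) = 2.3 + (-1.9617)/2.1700 = 1.3960

1.40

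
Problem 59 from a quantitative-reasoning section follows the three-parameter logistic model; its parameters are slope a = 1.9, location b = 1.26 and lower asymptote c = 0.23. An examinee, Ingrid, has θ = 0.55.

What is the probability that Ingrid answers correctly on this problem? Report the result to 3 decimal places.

P(θ) = c + (1 − c) · 1 / (1 + exp(−a(θ − b)))
Exponent: 1.9 × (0.55 − 1.26) = -1.3490
1/(1 + e^{1.3490}) = 0.2060
P = 0.23 + 0.77 × 0.2060 = 0.3886

0.389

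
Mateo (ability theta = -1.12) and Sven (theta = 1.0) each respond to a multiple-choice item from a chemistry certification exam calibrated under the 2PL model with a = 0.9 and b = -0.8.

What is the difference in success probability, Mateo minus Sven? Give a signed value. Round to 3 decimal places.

-0.406

P(theta) = 1 / (1 + exp(−a(theta − b)))
P(Mateo) = 0.4285  [exponent -0.2880]
P(Sven) = 0.8348  [exponent 1.6200]
Difference = 0.4285 − 0.8348 = -0.4063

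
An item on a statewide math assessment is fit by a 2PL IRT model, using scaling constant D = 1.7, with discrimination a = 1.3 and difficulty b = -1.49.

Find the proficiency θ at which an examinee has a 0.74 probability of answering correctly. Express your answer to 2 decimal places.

P(θ) = 1 / (1 + exp(−D·a(θ − b)))
logit = ln(0.7400/0.2600) = 1.0460
θ = b + logit/(1.7·a) = -1.49 + 1.0460/2.2100 = -1.0167

-1.02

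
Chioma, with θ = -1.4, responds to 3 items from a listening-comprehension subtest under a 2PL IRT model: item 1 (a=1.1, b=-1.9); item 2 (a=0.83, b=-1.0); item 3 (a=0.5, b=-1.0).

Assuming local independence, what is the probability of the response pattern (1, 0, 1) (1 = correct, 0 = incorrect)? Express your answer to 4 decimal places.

0.1662

P(θ) = 1 / (1 + exp(−a(θ − b)))
P_1 = 1/(1+e^{-0.5500}) = 0.6341
P_2 = 1/(1+e^{0.3320}) = 0.4178
P_3 = 1/(1+e^{0.2000}) = 0.4502
L = P_1 × (1−P_2) × P_3 = 0.6341 × 0.5822 × 0.4502 = 0.16621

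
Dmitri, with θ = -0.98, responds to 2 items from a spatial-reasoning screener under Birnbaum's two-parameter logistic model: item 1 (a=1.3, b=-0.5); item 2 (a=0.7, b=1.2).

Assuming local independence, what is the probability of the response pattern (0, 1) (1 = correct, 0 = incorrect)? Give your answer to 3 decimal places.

P(θ) = 1 / (1 + exp(−a(θ − b)))
P_1 = 1/(1+e^{0.6240}) = 0.3489
P_2 = 1/(1+e^{1.5260}) = 0.1786
L = (1−P_1) × P_2 = 0.6511 × 0.1786 = 0.11628

0.116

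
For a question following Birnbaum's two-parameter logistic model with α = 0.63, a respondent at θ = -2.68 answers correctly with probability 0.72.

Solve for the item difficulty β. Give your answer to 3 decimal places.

-4.179

P(θ) = 1 / (1 + exp(−α(θ − β)))
logit(0.72) = ln(0.72/0.28) = 0.9445
β = θ − logit/(α) = -2.68 − 0.9445/0.6300 = -4.1791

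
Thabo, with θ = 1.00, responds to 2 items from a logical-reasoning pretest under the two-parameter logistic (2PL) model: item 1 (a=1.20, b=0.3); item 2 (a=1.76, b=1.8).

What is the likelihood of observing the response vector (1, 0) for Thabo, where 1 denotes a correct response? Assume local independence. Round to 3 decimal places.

P(θ) = 1 / (1 + exp(−a(θ − b)))
P_1 = 1/(1+e^{-0.8400}) = 0.6985
P_2 = 1/(1+e^{1.4080}) = 0.1965
L = P_1 × (1−P_2) = 0.6985 × 0.8035 = 0.56118

0.561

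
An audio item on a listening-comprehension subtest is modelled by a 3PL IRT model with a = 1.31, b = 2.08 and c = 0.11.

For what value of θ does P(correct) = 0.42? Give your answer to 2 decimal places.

1.60

P(θ) = c + (1 − c) · 1 / (1 + exp(−a(θ − b)))
Remove guessing floor: (0.42 − 0.11)/(1 − 0.11) = 0.3483
logit = ln(0.3483/0.6517) = -0.6265
θ = b + logit/(a) = 2.08 + (-0.6265)/1.3100 = 1.6018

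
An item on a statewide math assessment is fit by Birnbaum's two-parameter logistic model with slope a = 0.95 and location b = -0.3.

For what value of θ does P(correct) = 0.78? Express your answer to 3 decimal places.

P(θ) = 1 / (1 + exp(−a(θ − b)))
logit = ln(0.7800/0.2200) = 1.2657
θ = b + logit/(a) = -0.3 + 1.2657/0.9500 = 1.0323

1.032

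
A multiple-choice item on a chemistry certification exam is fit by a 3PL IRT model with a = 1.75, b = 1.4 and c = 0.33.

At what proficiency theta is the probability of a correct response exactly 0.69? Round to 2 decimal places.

P(theta) = c + (1 − c) · 1 / (1 + exp(−a(theta − b)))
Remove guessing floor: (0.69 − 0.33)/(1 − 0.33) = 0.5373
logit = ln(0.5373/0.4627) = 0.1495
theta = b + logit/(a) = 1.4 + 0.1495/1.7500 = 1.4854

1.49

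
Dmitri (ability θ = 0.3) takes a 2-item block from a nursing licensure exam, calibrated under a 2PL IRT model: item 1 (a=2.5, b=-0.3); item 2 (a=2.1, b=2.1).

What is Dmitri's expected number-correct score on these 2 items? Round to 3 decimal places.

0.840

P(θ) = 1 / (1 + exp(−a(θ − b)))
P_1 = 1/(1+e^{-1.5000}) = 0.8176
P_2 = 1/(1+e^{3.7800}) = 0.0223
E[score] = 0.8176 + 0.0223 = 0.8399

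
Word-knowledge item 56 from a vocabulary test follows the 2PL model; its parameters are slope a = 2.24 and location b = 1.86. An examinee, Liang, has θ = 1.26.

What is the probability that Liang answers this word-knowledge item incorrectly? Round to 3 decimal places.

0.793

P(θ) = 1 / (1 + exp(−a(θ − b)))
Exponent: 2.24 × (1.26 − 1.86) = -1.3440
1/(1 + e^{1.3440}) = 0.2069
P(incorrect) = 1 − 0.2069 = 0.7931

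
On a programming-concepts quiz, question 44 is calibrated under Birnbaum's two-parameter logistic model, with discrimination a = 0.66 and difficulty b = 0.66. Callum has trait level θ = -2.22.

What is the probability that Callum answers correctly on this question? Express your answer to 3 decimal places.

0.130

P(θ) = 1 / (1 + exp(−a(θ − b)))
Exponent: 0.66 × (-2.22 − 0.66) = -1.9008
1/(1 + e^{1.9008}) = 0.1300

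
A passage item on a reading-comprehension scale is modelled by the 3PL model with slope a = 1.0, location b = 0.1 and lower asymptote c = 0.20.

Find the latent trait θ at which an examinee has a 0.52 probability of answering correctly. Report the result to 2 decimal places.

P(θ) = c + (1 − c) · 1 / (1 + exp(−a(θ − b)))
Remove guessing floor: (0.52 − 0.20)/(1 − 0.20) = 0.4000
logit = ln(0.4000/0.6000) = -0.4055
θ = b + logit/(a) = 0.1 + (-0.4055)/1.0000 = -0.3055

-0.31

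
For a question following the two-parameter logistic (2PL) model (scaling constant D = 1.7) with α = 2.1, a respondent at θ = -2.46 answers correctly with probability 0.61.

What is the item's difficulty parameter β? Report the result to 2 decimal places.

-2.59

P(θ) = 1 / (1 + exp(−D·α(θ − β)))
logit(0.61) = ln(0.61/0.39) = 0.4473
β = θ − logit/(1.7·α) = -2.46 − 0.4473/3.5700 = -2.5853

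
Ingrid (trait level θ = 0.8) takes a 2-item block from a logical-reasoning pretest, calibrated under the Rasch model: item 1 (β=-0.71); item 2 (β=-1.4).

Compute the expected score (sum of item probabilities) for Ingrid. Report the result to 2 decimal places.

1.72

P(θ) = 1 / (1 + exp(−(θ − β)))
P_1 = 1/(1+e^{-1.5100}) = 0.8191
P_2 = 1/(1+e^{-2.2000}) = 0.9002
E[score] = 0.8191 + 0.9002 = 1.7193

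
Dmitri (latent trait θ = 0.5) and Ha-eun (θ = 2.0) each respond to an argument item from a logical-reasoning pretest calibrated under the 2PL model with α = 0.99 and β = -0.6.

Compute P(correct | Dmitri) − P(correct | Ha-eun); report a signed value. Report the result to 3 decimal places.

-0.181

P(θ) = 1 / (1 + exp(−α(θ − β)))
P(Dmitri) = 0.7482  [exponent 1.0890]
P(Ha-eun) = 0.9292  [exponent 2.5740]
Difference = 0.7482 − 0.9292 = -0.1810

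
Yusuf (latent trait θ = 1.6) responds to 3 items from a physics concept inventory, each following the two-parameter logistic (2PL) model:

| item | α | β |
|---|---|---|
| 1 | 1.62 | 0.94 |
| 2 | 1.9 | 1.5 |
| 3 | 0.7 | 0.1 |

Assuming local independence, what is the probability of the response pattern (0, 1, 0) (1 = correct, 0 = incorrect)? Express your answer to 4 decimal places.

0.0363

P(θ) = 1 / (1 + exp(−α(θ − β)))
P_1 = 1/(1+e^{-1.0692}) = 0.7444
P_2 = 1/(1+e^{-0.1900}) = 0.5474
P_3 = 1/(1+e^{-1.0500}) = 0.7408
L = (1−P_1) × P_2 × (1−P_3) = 0.2556 × 0.5474 × 0.2592 = 0.03626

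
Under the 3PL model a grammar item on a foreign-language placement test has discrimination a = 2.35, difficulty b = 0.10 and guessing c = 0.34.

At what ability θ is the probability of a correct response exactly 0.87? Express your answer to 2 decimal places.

P(θ) = c + (1 − c) · 1 / (1 + exp(−a(θ − b)))
Remove guessing floor: (0.87 − 0.34)/(1 − 0.34) = 0.8030
logit = ln(0.8030/0.1970) = 1.4053
θ = b + logit/(a) = 0.10 + 1.4053/2.3500 = 0.6980

0.70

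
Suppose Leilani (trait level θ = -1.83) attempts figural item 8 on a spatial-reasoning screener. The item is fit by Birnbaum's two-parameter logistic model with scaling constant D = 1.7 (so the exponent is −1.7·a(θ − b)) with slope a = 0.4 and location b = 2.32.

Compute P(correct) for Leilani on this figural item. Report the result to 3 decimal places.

0.056

P(θ) = 1 / (1 + exp(−D·a(θ − b)))
Exponent: 1.7 × 0.4 × (-1.83 − 2.32) = -2.8220
1/(1 + e^{2.8220}) = 0.0561
P = 0.0561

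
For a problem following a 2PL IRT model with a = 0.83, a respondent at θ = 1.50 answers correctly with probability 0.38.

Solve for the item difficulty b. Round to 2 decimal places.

P(θ) = 1 / (1 + exp(−a(θ − b)))
logit(0.38) = ln(0.38/0.62) = -0.4895
b = θ − logit/(a) = 1.50 − (-0.4895)/0.8300 = 2.0898

2.09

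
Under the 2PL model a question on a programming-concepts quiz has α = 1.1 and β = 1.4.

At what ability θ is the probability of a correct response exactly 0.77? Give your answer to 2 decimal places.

2.50

P(θ) = 1 / (1 + exp(−α(θ − β)))
logit = ln(0.7700/0.2300) = 1.2083
θ = β + logit/(α) = 1.4 + 1.2083/1.1000 = 2.4985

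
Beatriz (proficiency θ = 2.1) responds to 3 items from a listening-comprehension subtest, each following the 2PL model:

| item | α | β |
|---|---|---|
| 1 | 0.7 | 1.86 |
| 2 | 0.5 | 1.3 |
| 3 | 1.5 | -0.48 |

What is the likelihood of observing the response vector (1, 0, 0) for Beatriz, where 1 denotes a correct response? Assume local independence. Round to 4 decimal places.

0.0044

P(θ) = 1 / (1 + exp(−α(θ − β)))
P_1 = 1/(1+e^{-0.1680}) = 0.5419
P_2 = 1/(1+e^{-0.4000}) = 0.5987
P_3 = 1/(1+e^{-3.8700}) = 0.9796
L = P_1 × (1−P_2) × (1−P_3) = 0.5419 × 0.4013 × 0.0204 = 0.00444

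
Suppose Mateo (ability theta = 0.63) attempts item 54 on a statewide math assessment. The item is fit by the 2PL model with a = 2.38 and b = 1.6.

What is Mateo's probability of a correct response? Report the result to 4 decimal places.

0.0904

P(theta) = 1 / (1 + exp(−a(theta − b)))
Exponent: 2.38 × (0.63 − 1.6) = -2.3086
1/(1 + e^{2.3086}) = 0.0904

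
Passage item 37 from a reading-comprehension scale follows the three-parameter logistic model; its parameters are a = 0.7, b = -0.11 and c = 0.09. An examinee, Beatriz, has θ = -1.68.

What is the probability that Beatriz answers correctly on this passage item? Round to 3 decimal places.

0.317

P(θ) = c + (1 − c) · 1 / (1 + exp(−a(θ − b)))
Exponent: 0.7 × (-1.68 − (-0.11)) = -1.0990
1/(1 + e^{1.0990}) = 0.2499
P = 0.09 + 0.91 × 0.2499 = 0.3174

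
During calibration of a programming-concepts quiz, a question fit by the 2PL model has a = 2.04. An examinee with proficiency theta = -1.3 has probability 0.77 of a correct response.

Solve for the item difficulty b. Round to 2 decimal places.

P(theta) = 1 / (1 + exp(−a(theta − b)))
logit(0.77) = ln(0.77/0.23) = 1.2083
b = theta − logit/(a) = -1.3 − 1.2083/2.0400 = -1.8923

-1.89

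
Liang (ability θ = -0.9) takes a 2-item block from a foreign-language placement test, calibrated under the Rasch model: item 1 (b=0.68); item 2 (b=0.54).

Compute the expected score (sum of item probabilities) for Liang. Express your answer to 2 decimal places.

0.36

P(θ) = 1 / (1 + exp(−(θ − b)))
P_1 = 1/(1+e^{1.5800}) = 0.1708
P_2 = 1/(1+e^{1.4400}) = 0.1915
E[score] = 0.1708 + 0.1915 = 0.3623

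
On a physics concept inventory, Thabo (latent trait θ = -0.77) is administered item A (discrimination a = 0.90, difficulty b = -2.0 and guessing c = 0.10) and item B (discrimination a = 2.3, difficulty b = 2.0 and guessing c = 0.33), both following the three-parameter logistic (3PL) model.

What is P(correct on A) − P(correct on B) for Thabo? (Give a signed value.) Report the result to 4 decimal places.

0.4453

P(θ) = c + (1 − c) · 1 / (1 + exp(−a(θ − b)))
P_A = 0.7764
P_B = 0.3311
P_A − P_B = 0.4453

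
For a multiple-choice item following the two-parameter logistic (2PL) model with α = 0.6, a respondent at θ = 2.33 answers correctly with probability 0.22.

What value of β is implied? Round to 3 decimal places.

4.439

P(θ) = 1 / (1 + exp(−α(θ − β)))
logit(0.22) = ln(0.22/0.78) = -1.2657
β = θ − logit/(α) = 2.33 − (-1.2657)/0.6000 = 4.4394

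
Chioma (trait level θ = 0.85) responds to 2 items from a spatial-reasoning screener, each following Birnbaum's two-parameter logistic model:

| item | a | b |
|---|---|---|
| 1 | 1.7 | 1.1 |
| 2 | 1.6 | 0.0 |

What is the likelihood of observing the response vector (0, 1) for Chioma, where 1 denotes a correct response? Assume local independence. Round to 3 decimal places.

P(θ) = 1 / (1 + exp(−a(θ − b)))
P_1 = 1/(1+e^{0.4250}) = 0.3953
P_2 = 1/(1+e^{-1.3600}) = 0.7958
L = (1−P_1) × P_2 = 0.6047 × 0.7958 = 0.48118

0.481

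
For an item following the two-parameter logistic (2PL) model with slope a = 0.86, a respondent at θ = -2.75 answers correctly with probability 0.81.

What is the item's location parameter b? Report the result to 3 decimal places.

-4.436

P(θ) = 1 / (1 + exp(−a(θ − b)))
logit(0.81) = ln(0.81/0.19) = 1.4500
b = θ − logit/(a) = -2.75 − 1.4500/0.8600 = -4.4361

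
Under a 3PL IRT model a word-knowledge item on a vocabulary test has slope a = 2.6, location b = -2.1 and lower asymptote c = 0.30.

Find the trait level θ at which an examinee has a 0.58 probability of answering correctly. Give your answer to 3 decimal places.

-2.256

P(θ) = c + (1 − c) · 1 / (1 + exp(−a(θ − b)))
Remove guessing floor: (0.58 − 0.30)/(1 − 0.30) = 0.4000
logit = ln(0.4000/0.6000) = -0.4055
θ = b + logit/(a) = -2.1 + (-0.4055)/2.6000 = -2.2559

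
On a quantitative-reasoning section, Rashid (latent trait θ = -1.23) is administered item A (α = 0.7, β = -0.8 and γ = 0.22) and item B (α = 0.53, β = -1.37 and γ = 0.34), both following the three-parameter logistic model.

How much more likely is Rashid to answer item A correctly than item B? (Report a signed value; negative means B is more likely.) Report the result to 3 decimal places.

-0.130

P(θ) = γ + (1 − γ) · 1 / (1 + exp(−α(θ − β)))
P_A = 0.5517
P_B = 0.6822
P_A − P_B = -0.1305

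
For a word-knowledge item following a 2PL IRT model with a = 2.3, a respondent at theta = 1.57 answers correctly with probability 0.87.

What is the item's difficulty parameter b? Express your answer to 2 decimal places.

P(theta) = 1 / (1 + exp(−a(theta − b)))
logit(0.87) = ln(0.87/0.13) = 1.9010
b = theta − logit/(a) = 1.57 − 1.9010/2.3000 = 0.7435

0.74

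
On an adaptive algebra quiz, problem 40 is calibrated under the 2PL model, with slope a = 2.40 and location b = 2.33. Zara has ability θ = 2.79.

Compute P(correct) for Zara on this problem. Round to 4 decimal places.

P(θ) = 1 / (1 + exp(−a(θ − b)))
Exponent: 2.40 × (2.79 − 2.33) = 1.1040
1/(1 + e^{-1.1040}) = 0.7510

0.7510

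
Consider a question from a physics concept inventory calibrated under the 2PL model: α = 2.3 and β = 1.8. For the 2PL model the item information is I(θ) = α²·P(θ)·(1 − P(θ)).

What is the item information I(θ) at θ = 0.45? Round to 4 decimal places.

P = 1/(1+e^{3.1050}) = 0.0429
P(1−P) = 0.0429 × 0.9571 = 0.0411
I = α² × P(1−P) = 2.3² × 0.0411 = 0.21721

0.2172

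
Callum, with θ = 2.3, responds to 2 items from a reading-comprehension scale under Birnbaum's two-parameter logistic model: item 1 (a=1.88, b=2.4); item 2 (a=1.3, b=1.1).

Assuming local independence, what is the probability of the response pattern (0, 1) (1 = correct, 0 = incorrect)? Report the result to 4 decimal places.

P(θ) = 1 / (1 + exp(−a(θ − b)))
P_1 = 1/(1+e^{0.1880}) = 0.4531
P_2 = 1/(1+e^{-1.5600}) = 0.8264
L = (1−P_1) × P_2 = 0.5469 × 0.8264 = 0.45190

0.4519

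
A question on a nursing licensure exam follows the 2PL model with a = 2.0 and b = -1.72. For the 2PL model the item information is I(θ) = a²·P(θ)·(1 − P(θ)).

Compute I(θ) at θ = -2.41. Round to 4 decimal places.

P = 1/(1+e^{1.3800}) = 0.2010
P(1−P) = 0.2010 × 0.7990 = 0.1606
I = a² × P(1−P) = 2.0² × 0.1606 = 0.64242

0.6424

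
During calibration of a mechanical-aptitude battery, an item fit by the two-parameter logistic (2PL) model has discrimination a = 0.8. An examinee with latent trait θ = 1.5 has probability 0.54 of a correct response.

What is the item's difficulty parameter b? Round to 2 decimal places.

P(θ) = 1 / (1 + exp(−a(θ − b)))
logit(0.54) = ln(0.54/0.46) = 0.1603
b = θ − logit/(a) = 1.5 − 0.1603/0.8000 = 1.2996

1.30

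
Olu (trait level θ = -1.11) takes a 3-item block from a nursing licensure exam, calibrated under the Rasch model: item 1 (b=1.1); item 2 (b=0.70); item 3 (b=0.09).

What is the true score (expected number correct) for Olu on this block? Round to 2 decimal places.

P(θ) = 1 / (1 + exp(−(θ − b)))
P_1 = 1/(1+e^{2.2100}) = 0.0989
P_2 = 1/(1+e^{1.8100}) = 0.1406
P_3 = 1/(1+e^{1.2000}) = 0.2315
E[score] = 0.0989 + 0.1406 + 0.2315 = 0.4710

0.47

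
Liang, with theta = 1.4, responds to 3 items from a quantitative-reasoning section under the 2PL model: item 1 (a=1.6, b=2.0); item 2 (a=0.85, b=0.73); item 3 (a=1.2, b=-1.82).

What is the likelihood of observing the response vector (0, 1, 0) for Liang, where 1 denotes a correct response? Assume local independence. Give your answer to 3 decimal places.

P(theta) = 1 / (1 + exp(−a(theta − b)))
P_1 = 1/(1+e^{0.9600}) = 0.2769
P_2 = 1/(1+e^{-0.5695}) = 0.6386
P_3 = 1/(1+e^{-3.8640}) = 0.9794
L = (1−P_1) × P_2 × (1−P_3) = 0.7231 × 0.6386 × 0.0206 = 0.00949

0.009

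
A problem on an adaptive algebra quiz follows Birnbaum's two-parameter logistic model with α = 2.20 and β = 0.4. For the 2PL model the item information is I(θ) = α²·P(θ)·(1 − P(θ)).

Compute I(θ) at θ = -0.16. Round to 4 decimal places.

0.8462

P = 1/(1+e^{1.2320}) = 0.2258
P(1−P) = 0.2258 × 0.7742 = 0.1748
I = α² × P(1−P) = 2.20² × 0.1748 = 0.84619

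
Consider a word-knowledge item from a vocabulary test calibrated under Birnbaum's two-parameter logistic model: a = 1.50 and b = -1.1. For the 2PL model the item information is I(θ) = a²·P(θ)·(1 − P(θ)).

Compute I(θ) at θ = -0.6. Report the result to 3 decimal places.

P = 1/(1+e^{-0.7500}) = 0.6792
P(1−P) = 0.6792 × 0.3208 = 0.2179
I = a² × P(1−P) = 1.50² × 0.2179 = 0.49026

0.490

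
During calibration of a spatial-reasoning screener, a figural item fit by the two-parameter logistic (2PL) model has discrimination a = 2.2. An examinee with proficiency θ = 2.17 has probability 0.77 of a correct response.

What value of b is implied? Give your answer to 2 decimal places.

1.62

P(θ) = 1 / (1 + exp(−a(θ − b)))
logit(0.77) = ln(0.77/0.23) = 1.2083
b = θ − logit/(a) = 2.17 − 1.2083/2.2000 = 1.6208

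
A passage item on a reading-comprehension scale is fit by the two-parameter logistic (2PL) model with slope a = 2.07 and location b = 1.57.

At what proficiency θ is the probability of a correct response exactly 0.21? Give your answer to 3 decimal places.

P(θ) = 1 / (1 + exp(−a(θ − b)))
logit = ln(0.2100/0.7900) = -1.3249
θ = b + logit/(a) = 1.57 + (-1.3249)/2.0700 = 0.9299

0.930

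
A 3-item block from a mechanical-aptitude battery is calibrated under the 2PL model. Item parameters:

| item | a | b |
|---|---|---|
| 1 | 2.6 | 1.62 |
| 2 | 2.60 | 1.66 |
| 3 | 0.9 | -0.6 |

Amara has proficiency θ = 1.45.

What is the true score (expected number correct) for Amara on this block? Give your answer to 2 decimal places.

1.62

P(θ) = 1 / (1 + exp(−a(θ − b)))
P_1 = 1/(1+e^{0.4420}) = 0.3913
P_2 = 1/(1+e^{0.5460}) = 0.3668
P_3 = 1/(1+e^{-1.8450}) = 0.8635
E[score] = 0.3913 + 0.3668 + 0.8635 = 1.6216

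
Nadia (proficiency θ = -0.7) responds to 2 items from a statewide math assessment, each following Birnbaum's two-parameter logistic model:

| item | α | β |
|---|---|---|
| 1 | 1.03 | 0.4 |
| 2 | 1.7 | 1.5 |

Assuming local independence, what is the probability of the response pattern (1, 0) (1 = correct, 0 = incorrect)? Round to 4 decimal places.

0.2380

P(θ) = 1 / (1 + exp(−α(θ − β)))
P_1 = 1/(1+e^{1.1330}) = 0.2436
P_2 = 1/(1+e^{3.7400}) = 0.0232
L = P_1 × (1−P_2) = 0.2436 × 0.9768 = 0.23796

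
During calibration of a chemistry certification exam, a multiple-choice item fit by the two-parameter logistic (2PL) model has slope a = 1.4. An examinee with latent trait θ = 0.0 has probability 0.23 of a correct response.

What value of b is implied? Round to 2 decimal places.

0.86

P(θ) = 1 / (1 + exp(−a(θ − b)))
logit(0.23) = ln(0.23/0.77) = -1.2083
b = θ − logit/(a) = 0.0 − (-1.2083)/1.4000 = 0.8631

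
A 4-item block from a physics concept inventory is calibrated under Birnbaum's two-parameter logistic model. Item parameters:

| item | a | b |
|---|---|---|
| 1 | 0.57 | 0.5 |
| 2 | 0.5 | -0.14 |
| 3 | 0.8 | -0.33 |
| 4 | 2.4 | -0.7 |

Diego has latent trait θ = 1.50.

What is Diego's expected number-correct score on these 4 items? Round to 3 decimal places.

P(θ) = 1 / (1 + exp(−a(θ − b)))
P_1 = 1/(1+e^{-0.5700}) = 0.6388
P_2 = 1/(1+e^{-0.8200}) = 0.6942
P_3 = 1/(1+e^{-1.4640}) = 0.8121
P_4 = 1/(1+e^{-5.2800}) = 0.9949
E[score] = 0.6388 + 0.6942 + 0.8121 + 0.9949 = 3.1401

3.140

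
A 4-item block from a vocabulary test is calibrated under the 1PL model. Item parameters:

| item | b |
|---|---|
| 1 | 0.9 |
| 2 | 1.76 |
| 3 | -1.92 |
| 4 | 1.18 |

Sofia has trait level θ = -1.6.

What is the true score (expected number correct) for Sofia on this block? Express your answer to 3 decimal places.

P(θ) = 1 / (1 + exp(−(θ − b)))
P_1 = 1/(1+e^{2.5000}) = 0.0759
P_2 = 1/(1+e^{3.3600}) = 0.0336
P_3 = 1/(1+e^{-0.3200}) = 0.5793
P_4 = 1/(1+e^{2.7800}) = 0.0584
E[score] = 0.0759 + 0.0336 + 0.5793 + 0.0584 = 0.7472

0.747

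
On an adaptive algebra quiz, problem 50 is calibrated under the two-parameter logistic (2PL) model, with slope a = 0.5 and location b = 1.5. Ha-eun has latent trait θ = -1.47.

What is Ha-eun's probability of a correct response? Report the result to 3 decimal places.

P(θ) = 1 / (1 + exp(−a(θ − b)))
Exponent: 0.5 × (-1.47 − 1.5) = -1.4850
1/(1 + e^{1.4850}) = 0.1847

0.185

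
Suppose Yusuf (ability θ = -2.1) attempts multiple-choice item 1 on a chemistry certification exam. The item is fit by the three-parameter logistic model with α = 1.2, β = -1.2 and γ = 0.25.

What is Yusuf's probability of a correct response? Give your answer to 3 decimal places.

0.440

P(θ) = γ + (1 − γ) · 1 / (1 + exp(−α(θ − β)))
Exponent: 1.2 × (-2.1 − (-1.2)) = -1.0800
1/(1 + e^{1.0800}) = 0.2535
P = 0.25 + 0.75 × 0.2535 = 0.4401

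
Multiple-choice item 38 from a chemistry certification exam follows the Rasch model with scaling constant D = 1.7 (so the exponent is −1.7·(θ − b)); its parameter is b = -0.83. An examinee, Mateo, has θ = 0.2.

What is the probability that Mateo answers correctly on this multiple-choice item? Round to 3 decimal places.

P(θ) = 1 / (1 + exp(−D·(θ − b)))
Exponent: 1.7 × (0.2 − (-0.83)) = 1.7510
1/(1 + e^{-1.7510}) = 0.8521
P = 0.8521

0.852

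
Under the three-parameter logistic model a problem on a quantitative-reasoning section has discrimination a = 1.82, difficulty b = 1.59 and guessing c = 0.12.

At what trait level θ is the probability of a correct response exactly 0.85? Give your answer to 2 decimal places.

2.46

P(θ) = c + (1 − c) · 1 / (1 + exp(−a(θ − b)))
Remove guessing floor: (0.85 − 0.12)/(1 − 0.12) = 0.8295
logit = ln(0.8295/0.1705) = 1.5824
θ = b + logit/(a) = 1.59 + 1.5824/1.8200 = 2.4595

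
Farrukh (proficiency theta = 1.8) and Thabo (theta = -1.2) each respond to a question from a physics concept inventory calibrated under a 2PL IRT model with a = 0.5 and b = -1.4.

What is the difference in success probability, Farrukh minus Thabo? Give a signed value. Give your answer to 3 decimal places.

P(theta) = 1 / (1 + exp(−a(theta − b)))
P(Farrukh) = 0.8320  [exponent 1.6000]
P(Thabo) = 0.5250  [exponent 0.1000]
Difference = 0.8320 − 0.5250 = 0.3070

0.307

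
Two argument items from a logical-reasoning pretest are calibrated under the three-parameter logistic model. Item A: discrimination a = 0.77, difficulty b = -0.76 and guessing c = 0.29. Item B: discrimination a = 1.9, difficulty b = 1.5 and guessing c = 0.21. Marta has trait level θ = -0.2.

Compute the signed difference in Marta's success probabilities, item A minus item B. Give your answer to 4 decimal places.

P(θ) = c + (1 − c) · 1 / (1 + exp(−a(θ − b)))
P_A = 0.7204
P_B = 0.2401
P_A − P_B = 0.4803

0.4803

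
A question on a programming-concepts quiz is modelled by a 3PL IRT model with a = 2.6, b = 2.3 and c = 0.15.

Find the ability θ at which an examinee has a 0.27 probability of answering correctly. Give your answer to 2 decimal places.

P(θ) = c + (1 − c) · 1 / (1 + exp(−a(θ − b)))
Remove guessing floor: (0.27 − 0.15)/(1 − 0.15) = 0.1412
logit = ln(0.1412/0.8588) = -1.8056
θ = b + logit/(a) = 2.3 + (-1.8056)/2.6000 = 1.6056

1.61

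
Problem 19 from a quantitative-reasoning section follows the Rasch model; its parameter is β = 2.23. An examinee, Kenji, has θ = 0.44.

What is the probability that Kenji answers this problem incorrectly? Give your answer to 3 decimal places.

0.857

P(θ) = 1 / (1 + exp(−(θ − β)))
Exponent: (0.44 − 2.23) = -1.7900
1/(1 + e^{1.7900}) = 0.1431
P = 0.1431
P(incorrect) = 1 − 0.1431 = 0.8569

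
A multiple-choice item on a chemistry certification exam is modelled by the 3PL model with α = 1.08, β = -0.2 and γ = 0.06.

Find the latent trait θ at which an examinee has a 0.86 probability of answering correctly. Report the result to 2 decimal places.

P(θ) = γ + (1 − γ) · 1 / (1 + exp(−α(θ − β)))
Remove guessing floor: (0.86 − 0.06)/(1 − 0.06) = 0.8511
logit = ln(0.8511/0.1489) = 1.7430
θ = β + logit/(α) = -0.2 + 1.7430/1.0800 = 1.4139

1.41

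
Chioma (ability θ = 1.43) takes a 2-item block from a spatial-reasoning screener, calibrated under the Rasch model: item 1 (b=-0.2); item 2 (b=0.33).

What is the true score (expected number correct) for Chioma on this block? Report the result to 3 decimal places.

1.586

P(θ) = 1 / (1 + exp(−(θ − b)))
P_1 = 1/(1+e^{-1.6300}) = 0.8362
P_2 = 1/(1+e^{-1.1000}) = 0.7503
E[score] = 0.8362 + 0.7503 = 1.5864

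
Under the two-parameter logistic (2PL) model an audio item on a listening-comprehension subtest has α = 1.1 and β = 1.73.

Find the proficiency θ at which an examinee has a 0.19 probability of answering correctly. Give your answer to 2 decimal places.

0.41

P(θ) = 1 / (1 + exp(−α(θ − β)))
logit = ln(0.1900/0.8100) = -1.4500
θ = β + logit/(α) = 1.73 + (-1.4500)/1.1000 = 0.4118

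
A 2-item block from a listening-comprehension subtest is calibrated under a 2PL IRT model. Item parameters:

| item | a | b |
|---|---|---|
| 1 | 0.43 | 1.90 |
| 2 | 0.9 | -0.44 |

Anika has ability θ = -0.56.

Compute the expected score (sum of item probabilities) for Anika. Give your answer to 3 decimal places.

P(θ) = 1 / (1 + exp(−a(θ − b)))
P_1 = 1/(1+e^{1.0578}) = 0.2577
P_2 = 1/(1+e^{0.1080}) = 0.4730
E[score] = 0.2577 + 0.4730 = 0.7308

0.731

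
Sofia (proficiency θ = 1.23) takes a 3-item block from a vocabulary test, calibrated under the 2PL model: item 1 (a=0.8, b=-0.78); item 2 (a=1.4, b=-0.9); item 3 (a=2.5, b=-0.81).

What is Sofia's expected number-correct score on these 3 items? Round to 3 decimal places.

P(θ) = 1 / (1 + exp(−a(θ − b)))
P_1 = 1/(1+e^{-1.6080}) = 0.8331
P_2 = 1/(1+e^{-2.9820}) = 0.9518
P_3 = 1/(1+e^{-5.1000}) = 0.9939
E[score] = 0.8331 + 0.9518 + 0.9939 = 2.7788

2.779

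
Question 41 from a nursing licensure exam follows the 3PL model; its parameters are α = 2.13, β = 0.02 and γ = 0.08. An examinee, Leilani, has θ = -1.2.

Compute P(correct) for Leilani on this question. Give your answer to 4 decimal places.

P(θ) = γ + (1 − γ) · 1 / (1 + exp(−α(θ − β)))
Exponent: 2.13 × (-1.2 − 0.02) = -2.5986
1/(1 + e^{2.5986}) = 0.0692
P = 0.08 + 0.92 × 0.0692 = 0.1437

0.1437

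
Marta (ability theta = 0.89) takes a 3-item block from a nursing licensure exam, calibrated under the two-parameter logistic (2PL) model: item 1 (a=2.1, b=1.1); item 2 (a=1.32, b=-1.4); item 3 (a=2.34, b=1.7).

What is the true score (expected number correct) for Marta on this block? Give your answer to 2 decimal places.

P(theta) = 1 / (1 + exp(−a(theta − b)))
P_1 = 1/(1+e^{0.4410}) = 0.3915
P_2 = 1/(1+e^{-3.0228}) = 0.9536
P_3 = 1/(1+e^{1.8954}) = 0.1306
E[score] = 0.3915 + 0.9536 + 0.1306 = 1.4757

1.48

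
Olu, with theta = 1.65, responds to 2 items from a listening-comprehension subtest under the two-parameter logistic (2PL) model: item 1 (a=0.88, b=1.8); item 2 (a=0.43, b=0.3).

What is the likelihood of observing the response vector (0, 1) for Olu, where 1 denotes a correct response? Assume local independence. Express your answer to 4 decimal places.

P(theta) = 1 / (1 + exp(−a(theta − b)))
P_1 = 1/(1+e^{0.1320}) = 0.4670
P_2 = 1/(1+e^{-0.5805}) = 0.6412
L = (1−P_1) × P_2 = 0.5330 × 0.6412 = 0.34172

0.3417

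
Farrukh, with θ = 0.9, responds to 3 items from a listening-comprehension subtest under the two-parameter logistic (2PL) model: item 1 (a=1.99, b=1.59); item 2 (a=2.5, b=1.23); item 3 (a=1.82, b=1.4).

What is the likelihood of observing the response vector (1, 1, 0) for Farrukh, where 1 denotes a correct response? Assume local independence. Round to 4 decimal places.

P(θ) = 1 / (1 + exp(−a(θ − b)))
P_1 = 1/(1+e^{1.3731}) = 0.2021
P_2 = 1/(1+e^{0.8250}) = 0.3047
P_3 = 1/(1+e^{0.9100}) = 0.2870
L = P_1 × P_2 × (1−P_3) = 0.2021 × 0.3047 × 0.7130 = 0.04391

0.0439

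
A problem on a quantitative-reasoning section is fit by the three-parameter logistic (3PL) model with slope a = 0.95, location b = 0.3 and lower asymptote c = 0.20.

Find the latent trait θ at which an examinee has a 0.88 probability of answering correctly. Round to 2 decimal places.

P(θ) = c + (1 − c) · 1 / (1 + exp(−a(θ − b)))
Remove guessing floor: (0.88 − 0.20)/(1 − 0.20) = 0.8500
logit = ln(0.8500/0.1500) = 1.7346
θ = b + logit/(a) = 0.3 + 1.7346/0.9500 = 2.1259

2.13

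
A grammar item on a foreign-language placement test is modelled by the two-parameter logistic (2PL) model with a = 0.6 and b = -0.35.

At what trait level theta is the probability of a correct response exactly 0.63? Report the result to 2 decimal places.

0.54

P(theta) = 1 / (1 + exp(−a(theta − b)))
logit = ln(0.6300/0.3700) = 0.5322
theta = b + logit/(a) = -0.35 + 0.5322/0.6000 = 0.5370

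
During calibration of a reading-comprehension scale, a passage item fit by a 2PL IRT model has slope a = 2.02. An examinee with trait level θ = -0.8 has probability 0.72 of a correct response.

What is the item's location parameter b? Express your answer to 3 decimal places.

-1.268

P(θ) = 1 / (1 + exp(−a(θ − b)))
logit(0.72) = ln(0.72/0.28) = 0.9445
b = θ − logit/(a) = -0.8 − 0.9445/2.0200 = -1.2676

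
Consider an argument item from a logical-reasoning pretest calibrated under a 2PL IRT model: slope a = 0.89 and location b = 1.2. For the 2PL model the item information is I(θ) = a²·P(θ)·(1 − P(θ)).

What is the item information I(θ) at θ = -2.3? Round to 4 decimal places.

0.0322

P = 1/(1+e^{3.1150}) = 0.0425
P(1−P) = 0.0425 × 0.9575 = 0.0407
I = a² × P(1−P) = 0.89² × 0.0407 = 0.03223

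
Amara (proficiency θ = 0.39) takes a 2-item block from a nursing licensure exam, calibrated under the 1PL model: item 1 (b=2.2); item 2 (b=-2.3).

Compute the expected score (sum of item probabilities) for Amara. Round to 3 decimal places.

P(θ) = 1 / (1 + exp(−(θ − b)))
P_1 = 1/(1+e^{1.8100}) = 0.1406
P_2 = 1/(1+e^{-2.6900}) = 0.9364
E[score] = 0.1406 + 0.9364 = 1.0771

1.077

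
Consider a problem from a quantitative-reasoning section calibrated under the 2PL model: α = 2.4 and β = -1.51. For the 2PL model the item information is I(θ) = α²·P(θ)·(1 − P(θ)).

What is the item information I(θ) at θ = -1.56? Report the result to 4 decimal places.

1.4348

P = 1/(1+e^{0.1200}) = 0.4700
P(1−P) = 0.4700 × 0.5300 = 0.2491
I = α² × P(1−P) = 2.4² × 0.2491 = 1.43483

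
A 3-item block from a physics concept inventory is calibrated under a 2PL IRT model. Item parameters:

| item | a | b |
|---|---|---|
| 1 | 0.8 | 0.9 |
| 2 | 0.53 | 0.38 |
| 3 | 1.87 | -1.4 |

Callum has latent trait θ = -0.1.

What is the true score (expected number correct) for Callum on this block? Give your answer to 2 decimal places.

1.67

P(θ) = 1 / (1 + exp(−a(θ − b)))
P_1 = 1/(1+e^{0.8000}) = 0.3100
P_2 = 1/(1+e^{0.2544}) = 0.4367
P_3 = 1/(1+e^{-2.4310}) = 0.9192
E[score] = 0.3100 + 0.4367 + 0.9192 = 1.6659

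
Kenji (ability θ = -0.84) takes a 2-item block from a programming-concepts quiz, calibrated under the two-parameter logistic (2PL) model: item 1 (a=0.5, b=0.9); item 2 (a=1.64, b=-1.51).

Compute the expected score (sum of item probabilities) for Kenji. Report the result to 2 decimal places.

1.05

P(θ) = 1 / (1 + exp(−a(θ − b)))
P_1 = 1/(1+e^{0.8700}) = 0.2953
P_2 = 1/(1+e^{-1.0988}) = 0.7500
E[score] = 0.2953 + 0.7500 = 1.0453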